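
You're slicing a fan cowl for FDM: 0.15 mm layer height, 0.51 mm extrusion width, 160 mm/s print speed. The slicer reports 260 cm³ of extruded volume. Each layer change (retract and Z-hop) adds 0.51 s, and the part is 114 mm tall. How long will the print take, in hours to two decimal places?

Line area = 0.15 × 0.51 = 0.0765 mm².
Total extruded path = 260000/0.0765 = 3398692.8 mm.
Print-move time = 3398692.8 / 160, so 21241.8 s.
Layer count = ceil(114 / 0.15) = 760.
Layer-change overhead = 760 × 0.51 = 387.6 s.
Total = 21241.8 + 387.6 = 21629.4 s = 6.01 hours.

6.01 hours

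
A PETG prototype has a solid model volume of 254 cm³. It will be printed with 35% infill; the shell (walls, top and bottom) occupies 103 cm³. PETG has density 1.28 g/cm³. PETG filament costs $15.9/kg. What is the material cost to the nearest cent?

$3.17

Volume inside the shell: 254 − 103 → 151 cm³.
Deposited infill = 0.35 × 151 = 52.85 cm³.
Total extruded = 103 + 52.85, so 155.85 cm³.
Mass: 155.85 × 1.28 → 199.488 g.
Cost = 199.488 g / 1000 × $15.9/kg = $3.17.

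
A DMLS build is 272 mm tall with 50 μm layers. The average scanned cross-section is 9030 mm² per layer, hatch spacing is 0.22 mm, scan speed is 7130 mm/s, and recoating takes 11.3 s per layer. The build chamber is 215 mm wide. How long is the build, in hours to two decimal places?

25.77 hours

Layer count = ceil(272 / 0.05) = 5440.
Scan path per layer = 9030 / 0.22, so 41045.5 mm.
Laser time per layer: 41045.5 / 7130 → 5.7567 s.
Per-layer time = 5.7567 + 11.3, so 17.0567 s.
Total: 5440 × 17.0567 s = 92788.448 s → 25.77 hours.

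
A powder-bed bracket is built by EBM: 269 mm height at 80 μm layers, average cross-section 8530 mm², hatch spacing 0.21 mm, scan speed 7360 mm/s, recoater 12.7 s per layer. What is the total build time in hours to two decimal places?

17.02 hours

Number of layers: 269 / 0.08 → 3363 (rounded up).
Per-layer scan distance = 8530 / 0.21, so 40619 mm.
Scan time per layer: 40619 / 7360 → 5.5189 s.
Per-layer time = 5.5189 + 12.7 = 18.2189 s.
3363 layers × 18.2189 s/layer = 61270.1607 s, i.e. 17.02 hours.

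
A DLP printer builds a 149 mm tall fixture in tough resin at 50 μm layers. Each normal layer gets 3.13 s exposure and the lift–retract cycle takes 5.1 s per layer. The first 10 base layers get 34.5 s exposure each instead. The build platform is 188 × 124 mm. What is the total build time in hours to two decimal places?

Number of layers: 149 / 0.05 → 2980 (rounded up).
Burn-in layers = 10 × (34.5 + 5.1), so 396 s.
Remaining layers: 2970 × (3.13 + 5.1) → 24443.1 s.
Total = 396 + 24443.1 = 24839.1 s = 6.90 hours.

6.90 hours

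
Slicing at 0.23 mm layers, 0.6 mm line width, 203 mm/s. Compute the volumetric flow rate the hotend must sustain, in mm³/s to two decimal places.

A = 0.23 × 0.6, so 0.138 mm².
Volumetric flow = 203 × 0.138 = 28.01 mm³/s.

28.01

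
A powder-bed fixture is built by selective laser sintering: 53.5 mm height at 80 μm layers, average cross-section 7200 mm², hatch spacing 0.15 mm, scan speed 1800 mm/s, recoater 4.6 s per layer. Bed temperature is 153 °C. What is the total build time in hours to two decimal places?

5.81 hours

Number of layers: 53.5 / 0.08 → 669 (rounded up).
Scan path per layer = 7200 / 0.15 = 48000 mm.
Per-layer scan time: 48000 / 1800 → 26.6667 s.
Layer cycle = 26.6667 + 4.6, so 31.2667 s.
Build time = 669 × 31.2667 = 20917.4223 s = 5.81 hours.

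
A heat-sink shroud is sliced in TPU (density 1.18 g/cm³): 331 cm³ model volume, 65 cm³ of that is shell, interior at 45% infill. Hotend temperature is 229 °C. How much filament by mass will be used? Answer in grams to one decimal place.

Volume inside the shell: 331 − 65 → 266 cm³.
Infill volume = 0.45 × 266 = 119.7 cm³.
Total printed volume = 65 + 119.7, so 184.7 cm³.
Mass: 184.7 × 1.18 → 217.946 g.

217.9 g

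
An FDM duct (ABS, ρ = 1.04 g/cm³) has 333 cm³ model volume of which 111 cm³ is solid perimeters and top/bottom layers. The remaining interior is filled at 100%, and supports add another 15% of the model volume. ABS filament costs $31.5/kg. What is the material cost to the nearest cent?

$12.55

Infill region = 333 − 111 = 222 cm³.
Deposited infill = 1.00 × 222, so 222 cm³.
Support = 0.15 × 333 = 49.95 cm³.
Total extruded = 111 + 222 + 49.95 = 382.95 cm³.
Mass = 382.95 × 1.04, so 398.268 g.
At $31.5/kg: 398.268/1000 × 31.5 = $12.55.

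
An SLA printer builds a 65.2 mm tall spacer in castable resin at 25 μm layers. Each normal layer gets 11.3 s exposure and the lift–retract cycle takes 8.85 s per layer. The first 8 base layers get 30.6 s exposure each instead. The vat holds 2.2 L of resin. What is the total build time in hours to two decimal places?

Layer count = ceil(65.2 / 0.025) = 2608.
Bottom layers = 8 × (30.6 + 8.85), so 315.6 s.
Remaining layers = 2600 × (11.3 + 8.85) = 52390 s.
Sum: 315.6 + 52390 = 52705.6 s → 14.64 hours.

14.64 hours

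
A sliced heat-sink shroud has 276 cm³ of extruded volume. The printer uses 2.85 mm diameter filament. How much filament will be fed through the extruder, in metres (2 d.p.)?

Filament cross-section = π × (2.85/2)² = 6.3794 mm².
L = 276000 mm³ / 6.3794 mm² = 43264.26 mm, i.e. 43.26 m.

43.26 m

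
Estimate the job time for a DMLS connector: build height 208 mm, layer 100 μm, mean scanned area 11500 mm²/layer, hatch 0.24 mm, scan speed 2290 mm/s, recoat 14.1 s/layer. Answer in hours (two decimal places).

20.24 hours

Number of layers: 208 / 0.1 → 2080 (rounded up).
Scan path per layer = 11500 / 0.24 = 47916.7 mm.
Laser time per layer = 47916.7 / 2290, so 20.9243 s.
Time per layer: 20.9243 + 14.1 → 35.0243 s.
Total: 2080 × 35.0243 s = 72850.544 s → 20.24 hours.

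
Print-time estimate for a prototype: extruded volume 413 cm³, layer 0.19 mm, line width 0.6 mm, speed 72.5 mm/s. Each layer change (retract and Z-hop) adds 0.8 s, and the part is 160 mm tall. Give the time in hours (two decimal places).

Bead cross-section = 0.19 × 0.6, so 0.114 mm².
Path length: 413000 mm³ / 0.114 mm² → 3622807 mm.
Time extruding: 3622807 / 72.5 → 49969.8 s.
Layers = ⌈160/0.19⌉ = 843.
Non-print overhead: 843 × 0.8 → 674.4 s.
Total = 49969.8 + 674.4 = 50644.2 s = 14.07 hours.

14.07 hours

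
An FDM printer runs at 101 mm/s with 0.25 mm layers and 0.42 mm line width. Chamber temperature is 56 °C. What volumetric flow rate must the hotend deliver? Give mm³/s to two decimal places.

A = 0.25 × 0.42, so 0.105 mm².
Q = v·A = 101 × 0.105 = 10.61 mm³/s.

10.61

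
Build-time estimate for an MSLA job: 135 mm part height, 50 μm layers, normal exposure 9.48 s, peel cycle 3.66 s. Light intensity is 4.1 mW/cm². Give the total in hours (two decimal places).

9.86 hours

Layers = ⌈135/0.05⌉ = 2700.
Per-layer time: 9.48 + 3.66 → 13.14 s.
Total = 2700 × 13.14 = 35478 s = 9.86 hours.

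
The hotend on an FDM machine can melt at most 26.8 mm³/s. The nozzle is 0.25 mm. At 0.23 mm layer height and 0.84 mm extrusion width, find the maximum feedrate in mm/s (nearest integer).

Extrusion cross-section: 0.23 × 0.84 → 0.1932 mm².
Max speed = 26.8 / 0.1932 = 138.72 ≈ 139 mm/s.

139 mm/s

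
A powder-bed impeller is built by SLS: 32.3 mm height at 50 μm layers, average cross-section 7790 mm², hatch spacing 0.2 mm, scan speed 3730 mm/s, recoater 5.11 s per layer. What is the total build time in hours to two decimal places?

Layers = ⌈32.3/0.05⌉ = 646.
Hatch length per layer = 7790 / 0.2 = 38950 mm.
Per-layer scan time = 38950 / 3730, so 10.4424 s.
Per-layer time: 10.4424 + 5.11 → 15.5524 s.
Build time = 646 × 15.5524 = 10046.8504 s = 2.79 hours.

2.79 hours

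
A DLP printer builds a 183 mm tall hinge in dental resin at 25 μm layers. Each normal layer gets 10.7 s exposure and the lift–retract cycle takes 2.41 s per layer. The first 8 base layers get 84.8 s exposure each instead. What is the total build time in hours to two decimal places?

26.82 hours

Number of layers: 183 / 0.025 → 7320 (rounded up).
Burn-in layers: 8 × (84.8 + 2.41) → 697.68 s.
Regular layers = 7312 × (10.7 + 2.41) = 95860.32 s.
Total = 697.68 + 95860.32 = 96558 s = 26.82 hours.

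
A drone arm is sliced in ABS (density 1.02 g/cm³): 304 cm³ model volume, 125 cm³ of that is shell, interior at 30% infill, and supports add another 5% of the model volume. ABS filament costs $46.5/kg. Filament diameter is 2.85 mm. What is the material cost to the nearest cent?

$9.20

Infill region: 304 − 125 → 179 cm³.
Deposited infill = 0.30 × 179, so 53.7 cm³.
Support: 0.05 × 304 → 15.2 cm³.
Deposited volume = 125 + 53.7 + 15.2, so 193.9 cm³.
Mass: 193.9 × 1.02 → 197.778 g.
At $46.5/kg: 197.778/1000 × 46.5 = $9.20.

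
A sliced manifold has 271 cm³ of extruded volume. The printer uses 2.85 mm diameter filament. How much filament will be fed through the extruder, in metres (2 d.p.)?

Cross-section of 2.85 mm filament: π·(2.85/2)² = 6.3794 mm².
L = 271000 mm³ / 6.3794 mm² = 42480.48 mm, i.e. 42.48 m.

42.48 m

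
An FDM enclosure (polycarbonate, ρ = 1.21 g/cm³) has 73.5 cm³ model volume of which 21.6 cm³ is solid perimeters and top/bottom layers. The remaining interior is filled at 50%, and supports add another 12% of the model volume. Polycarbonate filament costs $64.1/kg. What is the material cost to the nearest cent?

$4.37

Interior volume = 73.5 − 21.6, so 51.9 cm³.
Infill volume: 0.50 × 51.9 → 25.95 cm³.
Support = 0.12 × 73.5 = 8.82 cm³.
Total extruded = 21.6 + 25.95 + 8.82, so 56.37 cm³.
Mass = 56.37 × 1.21, so 68.2077 g.
At $64.1/kg: 68.2077/1000 × 64.1 = $4.37.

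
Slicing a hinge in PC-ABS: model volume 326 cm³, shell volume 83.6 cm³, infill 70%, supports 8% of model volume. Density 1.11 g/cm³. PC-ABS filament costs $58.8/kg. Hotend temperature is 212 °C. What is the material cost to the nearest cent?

Volume inside the shell = 326 − 83.6, so 242.4 cm³.
Deposited infill = 0.70 × 242.4 = 169.68 cm³.
Support = 0.08 × 326, so 26.08 cm³.
Total extruded = 83.6 + 169.68 + 26.08 = 279.36 cm³.
Mass = 279.36 × 1.11, so 310.0896 g.
At $58.8/kg: 310.0896/1000 × 58.8 = $18.23.

$18.23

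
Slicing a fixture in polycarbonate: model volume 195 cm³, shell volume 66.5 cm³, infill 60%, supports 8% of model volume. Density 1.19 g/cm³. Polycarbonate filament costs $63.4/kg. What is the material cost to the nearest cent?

Interior volume: 195 − 66.5 → 128.5 cm³.
Infill volume = 0.60 × 128.5, so 77.1 cm³.
Support = 0.08 × 195, so 15.6 cm³.
Total printed volume: 66.5 + 77.1 + 15.6 → 159.2 cm³.
Mass: 159.2 × 1.19 → 189.448 g.
At $63.4/kg: 189.448/1000 × 63.4 = $12.01.

$12.01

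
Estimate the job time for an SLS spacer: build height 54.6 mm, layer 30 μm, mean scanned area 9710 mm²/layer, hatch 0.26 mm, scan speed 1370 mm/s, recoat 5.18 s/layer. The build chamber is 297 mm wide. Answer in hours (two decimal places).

Layer count = ceil(54.6 / 0.03) = 1820.
Per-layer scan distance = 9710 / 0.26 = 37346.2 mm.
Scan time per layer = 37346.2 / 1370 = 27.26 s.
Per-layer time: 27.26 + 5.18 → 32.44 s.
Total: 1820 × 32.44 s = 59040.8 s → 16.40 hours.

16.40 hours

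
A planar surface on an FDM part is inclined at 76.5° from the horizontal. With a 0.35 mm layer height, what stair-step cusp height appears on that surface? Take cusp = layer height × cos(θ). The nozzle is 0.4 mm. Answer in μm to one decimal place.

81.7 μm

Cusp = layer height × cos(76.5°) = 0.35 × 0.2334 = 0.08169 mm = 81.7 μm.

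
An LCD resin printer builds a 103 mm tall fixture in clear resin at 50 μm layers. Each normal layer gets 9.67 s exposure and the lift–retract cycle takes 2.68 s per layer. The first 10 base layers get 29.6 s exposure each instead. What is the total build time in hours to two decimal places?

7.12 hours

Layers = ⌈103/0.05⌉ = 2060.
Base layers = 10 × (29.6 + 2.68), so 322.8 s.
Regular layers: 2050 × (9.67 + 2.68) → 25317.5 s.
Total = 322.8 + 25317.5 = 25640.3 s = 7.12 hours.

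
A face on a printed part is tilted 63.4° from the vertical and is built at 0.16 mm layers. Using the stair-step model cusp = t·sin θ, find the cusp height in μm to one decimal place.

sin(63.4°) = 0.8942, so cusp = 0.16 × 0.8942 = 0.143072 mm → 143.1 μm.

143.1 μm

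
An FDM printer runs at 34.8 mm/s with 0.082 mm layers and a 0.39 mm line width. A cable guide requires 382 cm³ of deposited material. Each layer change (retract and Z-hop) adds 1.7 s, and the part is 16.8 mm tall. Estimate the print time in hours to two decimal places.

Line area: 0.082 × 0.39 → 0.03198 mm².
Total extruded path = 382000/0.03198 = 11944965.6 mm.
Extrusion time = 11944965.6 / 34.8 = 343246.1 s.
Layers = ⌈16.8/0.082⌉ = 205.
Layer-change overhead: 205 × 1.7 → 348.5 s.
Total = 343246.1 + 348.5 = 343594.6 s = 95.44 hours.

95.44 hours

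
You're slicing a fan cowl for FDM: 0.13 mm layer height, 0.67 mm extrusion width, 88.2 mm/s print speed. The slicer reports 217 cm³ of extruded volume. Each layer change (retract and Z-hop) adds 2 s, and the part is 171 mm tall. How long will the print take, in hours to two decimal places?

Extrusion cross-section: 0.13 × 0.67 → 0.0871 mm².
Total extruded path = 217000/0.0871 = 2491389.2 mm.
Extrusion time = 2491389.2 / 88.2 = 28247 s.
Layer count = ceil(171 / 0.13) = 1316.
Layer-change overhead: 1316 × 2 → 2632 s.
Total = 28247 + 2632 = 30879 s = 8.58 hours.

8.58 hours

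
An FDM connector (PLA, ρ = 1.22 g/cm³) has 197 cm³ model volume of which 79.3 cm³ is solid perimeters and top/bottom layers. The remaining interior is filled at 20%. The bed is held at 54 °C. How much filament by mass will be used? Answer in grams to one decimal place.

125.5 g

Volume inside the shell = 197 − 79.3 = 117.7 cm³.
Deposited infill = 0.20 × 117.7, so 23.54 cm³.
Total printed volume = 79.3 + 23.54, so 102.84 cm³.
Mass = 102.84 × 1.22 = 125.4648 g.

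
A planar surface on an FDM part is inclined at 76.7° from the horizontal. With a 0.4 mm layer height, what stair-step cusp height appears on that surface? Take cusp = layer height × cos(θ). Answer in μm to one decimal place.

92.0 μm

h_c = t·cos θ = 0.4 × 0.2300 = 0.092 mm (92.0 μm).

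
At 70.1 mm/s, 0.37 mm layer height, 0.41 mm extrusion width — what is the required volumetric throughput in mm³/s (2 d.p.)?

Bead cross-section = 0.37 × 0.41, so 0.1517 mm².
Q = v·A = 70.1 × 0.1517 = 10.63 mm³/s.

10.63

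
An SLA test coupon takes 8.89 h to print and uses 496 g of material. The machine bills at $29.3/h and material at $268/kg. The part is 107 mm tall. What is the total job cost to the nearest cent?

$393.41

Time charge: 29.3 × 8.89 → $260.477.
Feedstock cost: 268 × 496/1000 → $132.928.
Job cost: 260.477 + 132.928 = 393.405 ≈ $393.41.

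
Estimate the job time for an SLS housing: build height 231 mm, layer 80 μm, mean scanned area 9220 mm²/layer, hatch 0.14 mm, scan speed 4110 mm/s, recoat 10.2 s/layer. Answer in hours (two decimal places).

21.04 hours

Layer count = ceil(231 / 0.08) = 2888.
Scan path per layer = 9220 / 0.14, so 65857.1 mm.
Per-layer scan time = 65857.1 / 4110, so 16.0236 s.
Layer cycle = 16.0236 + 10.2 = 26.2236 s.
Build time = 2888 × 26.2236 = 75733.7568 s = 21.04 hours.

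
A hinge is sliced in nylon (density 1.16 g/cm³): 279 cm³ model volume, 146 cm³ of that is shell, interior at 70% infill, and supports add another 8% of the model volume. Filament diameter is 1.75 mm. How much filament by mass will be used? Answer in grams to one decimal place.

303.2 g

Interior volume: 279 − 146 → 133 cm³.
Infill deposited: 0.70 × 133 → 93.1 cm³.
Support: 0.08 × 279 → 22.32 cm³.
Total extruded = 146 + 93.1 + 22.32, so 261.42 cm³.
Mass: 261.42 × 1.16 → 303.2472 g.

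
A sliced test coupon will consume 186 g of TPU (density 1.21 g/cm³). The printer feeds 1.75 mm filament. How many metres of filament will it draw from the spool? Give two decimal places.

63.91 m

Extruded volume: 186/1.21 = 153.719 cm³ (153719 mm³).
Cross-section of 1.75 mm filament: π·(1.75/2)² = 2.4053 mm².
Length = 153719 / 2.4053 = 63908.45 mm = 63.91 m.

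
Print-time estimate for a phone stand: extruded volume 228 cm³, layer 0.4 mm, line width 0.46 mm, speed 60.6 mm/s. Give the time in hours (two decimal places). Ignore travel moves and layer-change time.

Extrusion cross-section = 0.4 × 0.46 = 0.184 mm².
Toolpath length = 228 cm³ / 0.184 mm² = 228000 / 0.184 = 1239130.4 mm.
Extrusion time = 1239130.4 / 60.6 = 20447.7 s.
That's 20447.7 s → 5.68 hours.

5.68 hours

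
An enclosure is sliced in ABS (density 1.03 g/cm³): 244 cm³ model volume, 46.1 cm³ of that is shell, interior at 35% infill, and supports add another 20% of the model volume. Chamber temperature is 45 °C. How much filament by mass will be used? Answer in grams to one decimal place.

169.1 g

Volume inside the shell: 244 − 46.1 → 197.9 cm³.
Infill volume: 0.35 × 197.9 → 69.265 cm³.
Support: 0.20 × 244 → 48.8 cm³.
Deposited volume = 46.1 + 69.265 + 48.8, so 164.165 cm³.
Mass = 164.165 × 1.03 = 169.08995 g.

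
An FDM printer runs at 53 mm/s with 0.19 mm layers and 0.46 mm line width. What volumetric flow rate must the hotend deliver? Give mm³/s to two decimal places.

A: 0.19 × 0.46 → 0.0874 mm².
Q = v·A = 53 × 0.0874 = 4.63 mm³/s.

4.63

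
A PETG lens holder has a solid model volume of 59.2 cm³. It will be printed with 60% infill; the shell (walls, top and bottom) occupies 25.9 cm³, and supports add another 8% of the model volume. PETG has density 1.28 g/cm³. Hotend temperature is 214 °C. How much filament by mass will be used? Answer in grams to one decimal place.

Volume inside the shell = 59.2 − 25.9, so 33.3 cm³.
Deposited infill = 0.60 × 33.3 = 19.98 cm³.
Support = 0.08 × 59.2 = 4.736 cm³.
Total extruded: 25.9 + 19.98 + 4.736 → 50.616 cm³.
Mass = 50.616 × 1.28, so 64.78848 g.

64.8 g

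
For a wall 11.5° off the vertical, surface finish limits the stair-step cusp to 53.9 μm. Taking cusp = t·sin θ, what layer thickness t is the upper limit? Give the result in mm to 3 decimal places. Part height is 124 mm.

t = h_c / sin θ = 0.0539 / 0.1994 = 0.270 mm.

0.270 mm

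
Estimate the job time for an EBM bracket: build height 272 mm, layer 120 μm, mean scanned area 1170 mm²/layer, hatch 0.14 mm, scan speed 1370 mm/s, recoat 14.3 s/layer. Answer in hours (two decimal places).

12.85 hours

Layer count = ceil(272 / 0.12) = 2267.
Hatch length per layer = 1170 / 0.14 = 8357.1 mm.
Beam time per layer = 8357.1 / 1370 = 6.1001 s.
Per-layer time = 6.1001 + 14.3, so 20.4001 s.
2267 layers × 20.4001 s/layer = 46247.0267 s, i.e. 12.85 hours.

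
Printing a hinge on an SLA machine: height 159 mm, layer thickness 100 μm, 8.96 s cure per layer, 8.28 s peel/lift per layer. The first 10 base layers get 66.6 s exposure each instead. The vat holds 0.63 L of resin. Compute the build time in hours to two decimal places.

7.77 hours

Number of layers: 159 / 0.1 → 1590 (rounded up).
Bottom layers = 10 × (66.6 + 8.28), so 748.8 s.
Regular layers = 1580 × (8.96 + 8.28), so 27239.2 s.
Total = 748.8 + 27239.2 = 27988 s = 7.77 hours.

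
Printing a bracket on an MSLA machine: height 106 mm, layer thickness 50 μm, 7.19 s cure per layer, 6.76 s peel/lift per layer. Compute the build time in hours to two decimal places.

Layer count = ceil(106 / 0.05) = 2120.
Per-layer time: 7.19 + 6.76 → 13.95 s.
Build time: 2120 × 13.95 s = 29574 s, i.e. 8.22 hours.

8.22 hours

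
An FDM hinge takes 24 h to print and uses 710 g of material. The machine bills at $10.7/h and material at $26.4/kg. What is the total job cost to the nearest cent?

$275.54

Machine-time cost: 10.7 × 24 → $256.80.
Feedstock cost: 26.4 × 710/1000 → $18.744.
Job cost: 256.80 + 18.744 = 275.544 ≈ $275.54.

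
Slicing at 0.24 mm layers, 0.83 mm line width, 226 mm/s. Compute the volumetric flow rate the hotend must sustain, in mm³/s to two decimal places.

A: 0.24 × 0.83 → 0.1992 mm².
Volumetric flow = 226 × 0.1992 = 45.02 mm³/s.

45.02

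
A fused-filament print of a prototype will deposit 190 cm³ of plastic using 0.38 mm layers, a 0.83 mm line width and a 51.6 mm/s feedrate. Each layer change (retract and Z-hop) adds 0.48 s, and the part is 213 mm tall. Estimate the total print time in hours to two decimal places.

Line area = 0.38 × 0.83 = 0.3154 mm².
Total extruded path = 190000/0.3154 = 602409.6 mm.
Extrusion time: 602409.6 / 51.6 → 11674.6 s.
Number of layers: 213 / 0.38 → 561 (rounded up).
Non-print overhead: 561 × 0.48 → 269.28 s.
Altogether 11674.6 + 269.28 = 11943.88 s, i.e. 3.32 hours.

3.32 hours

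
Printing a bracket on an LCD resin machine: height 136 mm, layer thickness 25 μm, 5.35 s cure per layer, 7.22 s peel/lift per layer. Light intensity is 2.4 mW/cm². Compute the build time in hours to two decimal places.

Number of layers: 136 / 0.025 → 5440 (rounded up).
Each layer takes = 5.35 + 7.22 = 12.57 s.
Total = 5440 × 12.57 = 68380.8 s = 18.99 hours.

18.99 hours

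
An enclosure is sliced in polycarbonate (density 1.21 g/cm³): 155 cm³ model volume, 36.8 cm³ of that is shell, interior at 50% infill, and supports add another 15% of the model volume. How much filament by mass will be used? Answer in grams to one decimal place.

144.2 g

Volume inside the shell = 155 − 36.8, so 118.2 cm³.
Infill deposited: 0.50 × 118.2 → 59.1 cm³.
Support = 0.15 × 155 = 23.25 cm³.
Deposited volume = 36.8 + 59.1 + 23.25, so 119.15 cm³.
Mass: 119.15 × 1.21 → 144.1715 g.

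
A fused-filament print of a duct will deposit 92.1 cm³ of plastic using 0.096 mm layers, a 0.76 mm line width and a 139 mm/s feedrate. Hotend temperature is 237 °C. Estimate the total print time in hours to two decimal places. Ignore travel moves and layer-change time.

Extrusion cross-section = 0.096 × 0.76 = 0.07296 mm².
Toolpath length = 92.1 cm³ / 0.07296 mm² = 92100 / 0.07296 = 1262335.5 mm.
Print-move time: 1262335.5 / 139 → 9081.6 s.
Converting: 9081.6 s = 2.52 hours.

2.52 hours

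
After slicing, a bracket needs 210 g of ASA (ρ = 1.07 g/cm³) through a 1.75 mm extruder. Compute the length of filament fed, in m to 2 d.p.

Volume = 210 g / 1.07 g·cm⁻³ = 196.2617 cm³ = 196261.7 mm³.
Cross-section of 1.75 mm filament: π·(1.75/2)² = 2.4053 mm².
L = V/A = 196261.7/2.4053 = 81595.52 mm → 81.60 m.

81.60 m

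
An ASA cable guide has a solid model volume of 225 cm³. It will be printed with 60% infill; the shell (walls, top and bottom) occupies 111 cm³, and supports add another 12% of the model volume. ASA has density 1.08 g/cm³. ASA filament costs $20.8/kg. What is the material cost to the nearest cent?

Volume inside the shell = 225 − 111, so 114 cm³.
Infill volume = 0.60 × 114 = 68.4 cm³.
Support: 0.12 × 225 → 27 cm³.
Deposited volume: 111 + 68.4 + 27 → 206.4 cm³.
Mass: 206.4 × 1.08 → 222.912 g.
Cost = 222.912 g / 1000 × $20.8/kg = $4.64.

$4.64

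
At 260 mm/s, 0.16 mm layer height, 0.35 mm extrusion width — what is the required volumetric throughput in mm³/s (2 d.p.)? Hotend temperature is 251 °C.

A = 0.16 × 0.35 = 0.056 mm².
Q = v·A = 260 × 0.056 = 14.56 mm³/s.

14.56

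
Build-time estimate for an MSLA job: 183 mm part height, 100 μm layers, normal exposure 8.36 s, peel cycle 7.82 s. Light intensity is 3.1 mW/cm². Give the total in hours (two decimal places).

Number of layers: 183 / 0.1 → 1830 (rounded up).
Per-layer time = 8.36 + 7.82, so 16.18 s.
Total = 1830 × 16.18 = 29609.4 s = 8.22 hours.

8.22 hours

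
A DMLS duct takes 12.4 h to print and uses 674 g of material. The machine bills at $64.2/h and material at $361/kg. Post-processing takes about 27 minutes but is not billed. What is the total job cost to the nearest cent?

$1039.39

Time charge = 64.2 × 12.4 = $796.08.
Feedstock cost: 361 × 674/1000 → $243.314.
Job cost: 796.08 + 243.314 = 1039.394 ≈ $1039.39.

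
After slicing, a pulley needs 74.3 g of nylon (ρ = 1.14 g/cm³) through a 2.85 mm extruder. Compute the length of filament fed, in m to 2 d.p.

10.22 m

Volume = 74.3 g / 1.14 g·cm⁻³ = 65.1754 cm³ = 65175.4 mm³.
Filament cross-section = π × (2.85/2)² = 6.3794 mm².
L = V/A = 65175.4/6.3794 = 10216.54 mm → 10.22 m.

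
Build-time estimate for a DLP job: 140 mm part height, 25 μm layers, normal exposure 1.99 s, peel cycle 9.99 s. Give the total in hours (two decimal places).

18.64 hours

Layers = ⌈140/0.025⌉ = 5600.
Each layer takes = 1.99 + 9.99, so 11.98 s.
Build time: 5600 × 11.98 s = 67088 s, i.e. 18.64 hours.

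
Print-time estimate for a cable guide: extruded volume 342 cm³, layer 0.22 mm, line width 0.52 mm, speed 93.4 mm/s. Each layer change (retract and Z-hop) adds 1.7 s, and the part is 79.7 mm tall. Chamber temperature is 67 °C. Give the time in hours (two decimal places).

Extrusion cross-section: 0.22 × 0.52 → 0.1144 mm².
Toolpath length = 342 cm³ / 0.1144 mm² = 342000 / 0.1144 = 2989510.5 mm.
Extrusion time: 2989510.5 / 93.4 → 32007.6 s.
Number of layers: 79.7 / 0.22 → 363 (rounded up).
Layer-change overhead = 363 × 1.7, so 617.1 s.
Total = 32007.6 + 617.1 = 32624.7 s = 9.06 hours.

9.06 hours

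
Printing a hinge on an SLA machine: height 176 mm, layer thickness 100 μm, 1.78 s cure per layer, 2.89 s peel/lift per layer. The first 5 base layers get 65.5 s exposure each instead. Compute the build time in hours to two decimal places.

2.37 hours

Layers = ⌈176/0.1⌉ = 1760.
Burn-in layers = 5 × (65.5 + 2.89) = 341.95 s.
Regular layers = 1755 × (1.78 + 2.89) = 8195.85 s.
Sum: 341.95 + 8195.85 = 8537.8 s → 2.37 hours.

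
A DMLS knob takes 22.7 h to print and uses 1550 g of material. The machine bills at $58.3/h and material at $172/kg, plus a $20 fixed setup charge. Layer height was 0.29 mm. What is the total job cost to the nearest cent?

$1610.01

Machine cost: 58.3 × 22.7 → $1323.41.
Feedstock cost = 172 × 1550/1000 = $266.60.
Adding setup: 1323.41 + 266.60 + 20 → $1610.01.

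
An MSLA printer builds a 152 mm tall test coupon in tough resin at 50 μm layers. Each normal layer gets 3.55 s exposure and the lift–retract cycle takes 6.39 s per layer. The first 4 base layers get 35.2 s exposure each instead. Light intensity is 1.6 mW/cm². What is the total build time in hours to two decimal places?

8.43 hours

Number of layers: 152 / 0.05 → 3040 (rounded up).
Bottom layers: 4 × (35.2 + 6.39) → 166.36 s.
Regular layers = 3036 × (3.55 + 6.39), so 30177.84 s.
Total = 166.36 + 30177.84 = 30344.2 s = 8.43 hours.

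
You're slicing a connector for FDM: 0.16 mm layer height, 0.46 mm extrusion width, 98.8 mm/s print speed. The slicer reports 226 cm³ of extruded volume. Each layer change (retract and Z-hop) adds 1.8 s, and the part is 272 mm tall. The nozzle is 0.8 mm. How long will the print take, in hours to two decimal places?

Line area = 0.16 × 0.46 = 0.0736 mm².
Path length: 226000 mm³ / 0.0736 mm² → 3070652.2 mm.
Extrusion time = 3070652.2 / 98.8, so 31079.5 s.
Number of layers: 272 / 0.16 → 1700 (rounded up).
Z-hop total = 1700 × 1.8, so 3060 s.
Altogether 31079.5 + 3060 = 34139.5 s, i.e. 9.48 hours.

9.48 hours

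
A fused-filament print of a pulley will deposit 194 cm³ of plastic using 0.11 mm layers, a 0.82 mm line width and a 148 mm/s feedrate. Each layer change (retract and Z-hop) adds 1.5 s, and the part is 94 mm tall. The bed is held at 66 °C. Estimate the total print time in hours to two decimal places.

4.39 hours

Bead cross-section = 0.11 × 0.82 = 0.0902 mm².
Total extruded path = 194000/0.0902 = 2150776.1 mm.
Time extruding = 2150776.1 / 148 = 14532.3 s.
Layers = ⌈94/0.11⌉ = 855.
Z-hop total = 855 × 1.5 = 1282.5 s.
Altogether 14532.3 + 1282.5 = 15814.8 s, i.e. 4.39 hours.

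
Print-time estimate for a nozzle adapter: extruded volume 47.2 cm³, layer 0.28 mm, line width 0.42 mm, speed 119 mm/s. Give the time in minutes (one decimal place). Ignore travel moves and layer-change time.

56.2 minutes

Line area: 0.28 × 0.42 → 0.1176 mm².
Path length: 47200 mm³ / 0.1176 mm² → 401360.5 mm.
Print-move time = 401360.5 / 119 = 3372.8 s.
3372.8 s = 56.2 minutes.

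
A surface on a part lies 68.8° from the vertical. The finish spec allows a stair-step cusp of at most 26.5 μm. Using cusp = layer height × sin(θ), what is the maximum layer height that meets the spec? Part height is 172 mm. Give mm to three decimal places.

Layer height = cusp / sin(68.8°) = 0.0265 / 0.9323 = 0.028 mm.

0.028 mm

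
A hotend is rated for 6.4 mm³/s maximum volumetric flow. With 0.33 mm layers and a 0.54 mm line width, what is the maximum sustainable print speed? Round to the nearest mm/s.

36 mm/s

A = 0.33 × 0.54 = 0.1782 mm².
Max speed = 6.4 / 0.1782 = 35.91 ≈ 36 mm/s.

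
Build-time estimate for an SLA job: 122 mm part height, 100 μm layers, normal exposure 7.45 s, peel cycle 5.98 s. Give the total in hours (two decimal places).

Layer count = ceil(122 / 0.1) = 1220.
Each layer takes = 7.45 + 5.98, so 13.43 s.
Build time: 1220 × 13.43 s = 16384.6 s, i.e. 4.55 hours.

4.55 hours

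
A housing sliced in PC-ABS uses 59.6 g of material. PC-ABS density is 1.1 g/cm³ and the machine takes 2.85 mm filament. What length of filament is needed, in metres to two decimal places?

Volume = 59.6 g / 1.1 g·cm⁻³ = 54.1818 cm³ = 54181.8 mm³.
Cross-section of 2.85 mm filament: π·(2.85/2)² = 6.3794 mm².
Length = 54181.8 / 6.3794 = 8493.24 mm = 8.49 m.

8.49 m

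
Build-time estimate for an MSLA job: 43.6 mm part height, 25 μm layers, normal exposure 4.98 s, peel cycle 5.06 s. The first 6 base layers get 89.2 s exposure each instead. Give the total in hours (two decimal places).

5.00 hours

Layers = ⌈43.6/0.025⌉ = 1744.
Base layers: 6 × (89.2 + 5.06) → 565.56 s.
Normal layers: 1738 × (4.98 + 5.06) → 17449.52 s.
Sum: 565.56 + 17449.52 = 18015.08 s → 5.00 hours.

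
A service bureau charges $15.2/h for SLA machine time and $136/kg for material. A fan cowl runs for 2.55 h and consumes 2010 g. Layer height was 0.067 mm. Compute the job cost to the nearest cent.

Machine cost: 15.2 × 2.55 → $38.76.
Feedstock cost: 136 × 2010/1000 → $273.36.
Total = 38.76 + 273.36 = $312.12.

$312.12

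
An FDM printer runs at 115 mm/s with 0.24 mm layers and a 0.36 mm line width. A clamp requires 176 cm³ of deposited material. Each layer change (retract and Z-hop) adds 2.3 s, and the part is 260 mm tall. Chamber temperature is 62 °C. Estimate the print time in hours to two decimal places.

Bead cross-section = 0.24 × 0.36, so 0.0864 mm².
Toolpath length = 176 cm³ / 0.0864 mm² = 176000 / 0.0864 = 2037037 mm.
Extrusion time = 2037037 / 115 = 17713.4 s.
Number of layers: 260 / 0.24 → 1084 (rounded up).
Layer-change overhead: 1084 × 2.3 → 2493.2 s.
Total = 17713.4 + 2493.2 = 20206.6 s = 5.61 hours.

5.61 hours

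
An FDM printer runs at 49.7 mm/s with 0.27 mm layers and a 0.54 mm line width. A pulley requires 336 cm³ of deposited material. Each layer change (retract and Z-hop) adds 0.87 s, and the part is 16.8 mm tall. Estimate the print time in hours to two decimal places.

12.90 hours

Extrusion cross-section: 0.27 × 0.54 → 0.1458 mm².
Path length: 336000 mm³ / 0.1458 mm² → 2304526.7 mm.
Time extruding = 2304526.7 / 49.7 = 46368.7 s.
Number of layers: 16.8 / 0.27 → 63 (rounded up).
Non-print overhead = 63 × 0.87 = 54.81 s.
Total = 46368.7 + 54.81 = 46423.51 s = 12.90 hours.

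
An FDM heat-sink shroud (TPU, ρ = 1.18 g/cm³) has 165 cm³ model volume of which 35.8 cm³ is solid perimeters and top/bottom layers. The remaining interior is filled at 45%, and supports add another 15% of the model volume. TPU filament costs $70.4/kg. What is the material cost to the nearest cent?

Volume inside the shell: 165 − 35.8 → 129.2 cm³.
Infill deposited: 0.45 × 129.2 → 58.14 cm³.
Support = 0.15 × 165, so 24.75 cm³.
Total printed volume = 35.8 + 58.14 + 24.75 = 118.69 cm³.
Mass = 118.69 × 1.18, so 140.0542 g.
Cost = 140.0542 g / 1000 × $70.4/kg = $9.86.

$9.86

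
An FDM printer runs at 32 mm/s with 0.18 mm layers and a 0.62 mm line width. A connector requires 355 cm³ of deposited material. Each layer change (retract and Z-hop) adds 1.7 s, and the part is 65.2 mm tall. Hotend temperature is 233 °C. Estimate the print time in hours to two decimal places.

Bead cross-section = 0.18 × 0.62, so 0.1116 mm².
Path length: 355000 mm³ / 0.1116 mm² → 3181003.6 mm.
Extrusion time = 3181003.6 / 32, so 99406.4 s.
Layer count = ceil(65.2 / 0.18) = 363.
Non-print overhead: 363 × 1.7 → 617.1 s.
Total = 99406.4 + 617.1 = 100023.5 s = 27.78 hours.

27.78 hours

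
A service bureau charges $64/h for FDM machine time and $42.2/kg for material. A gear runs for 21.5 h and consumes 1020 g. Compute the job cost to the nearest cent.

$1419.04

Machine-time cost = 64 × 21.5 = $1376.00.
Feedstock cost: 42.2 × 1020/1000 → $43.044.
Total = 1376.00 + 43.044 = 1419.044 ≈ $1419.04.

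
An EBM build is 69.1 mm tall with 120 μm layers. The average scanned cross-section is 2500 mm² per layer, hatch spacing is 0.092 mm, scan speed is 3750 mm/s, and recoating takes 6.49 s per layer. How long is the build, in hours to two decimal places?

Layers = ⌈69.1/0.12⌉ = 576.
Per-layer scan distance = 2500 / 0.092, so 27173.9 mm.
Per-layer scan time: 27173.9 / 3750 → 7.2464 s.
Per-layer time = 7.2464 + 6.49 = 13.7364 s.
Total: 576 × 13.7364 s = 7912.1664 s → 2.20 hours.

2.20 hours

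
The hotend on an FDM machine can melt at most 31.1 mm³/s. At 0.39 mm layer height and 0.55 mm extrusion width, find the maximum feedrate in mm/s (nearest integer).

145 mm/s

A = 0.39 × 0.55 = 0.2145 mm².
Max speed = 31.1 / 0.2145 = 144.99 ≈ 145 mm/s.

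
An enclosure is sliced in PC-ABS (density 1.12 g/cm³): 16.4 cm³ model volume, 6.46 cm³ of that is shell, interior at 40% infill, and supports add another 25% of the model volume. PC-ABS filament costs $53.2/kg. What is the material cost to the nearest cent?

$0.87

Interior volume = 16.4 − 6.46 = 9.94 cm³.
Infill deposited = 0.40 × 9.94 = 3.976 cm³.
Support = 0.25 × 16.4 = 4.1 cm³.
Total printed volume = 6.46 + 3.976 + 4.1 = 14.536 cm³.
Mass = 14.536 × 1.12, so 16.28032 g.
Cost = 16.28032 g / 1000 × $53.2/kg = $0.87.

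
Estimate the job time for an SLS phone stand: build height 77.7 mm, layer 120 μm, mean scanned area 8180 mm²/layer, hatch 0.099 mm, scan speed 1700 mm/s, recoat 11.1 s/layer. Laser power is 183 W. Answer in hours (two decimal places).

10.75 hours

Number of layers: 77.7 / 0.12 → 648 (rounded up).
Scan path per layer: 8180 / 0.099 → 82626.3 mm.
Per-layer scan time = 82626.3 / 1700 = 48.6037 s.
Time per layer = 48.6037 + 11.1, so 59.7037 s.
648 layers × 59.7037 s/layer = 38687.9976 s, i.e. 10.75 hours.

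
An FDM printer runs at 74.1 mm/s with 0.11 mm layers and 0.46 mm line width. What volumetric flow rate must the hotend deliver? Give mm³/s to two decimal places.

Bead cross-section = 0.11 × 0.46 = 0.0506 mm².
Q = v·A = 74.1 × 0.0506 = 3.75 mm³/s.

3.75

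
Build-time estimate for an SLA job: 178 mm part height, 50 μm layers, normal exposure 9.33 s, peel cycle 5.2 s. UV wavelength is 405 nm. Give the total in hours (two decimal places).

Layers = ⌈178/0.05⌉ = 3560.
Cycle time = 9.33 + 5.2 = 14.53 s.
Total = 3560 × 14.53 = 51726.8 s = 14.37 hours.

14.37 hours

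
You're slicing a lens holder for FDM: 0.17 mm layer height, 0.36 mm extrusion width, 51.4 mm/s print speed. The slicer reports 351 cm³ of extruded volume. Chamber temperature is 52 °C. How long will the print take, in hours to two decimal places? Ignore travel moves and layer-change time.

30.99 hours

Line area = 0.17 × 0.36, so 0.0612 mm².
Path length: 351000 mm³ / 0.0612 mm² → 5735294.1 mm.
Time extruding = 5735294.1 / 51.4 = 111581.6 s.
Converting: 111581.6 s = 30.99 hours.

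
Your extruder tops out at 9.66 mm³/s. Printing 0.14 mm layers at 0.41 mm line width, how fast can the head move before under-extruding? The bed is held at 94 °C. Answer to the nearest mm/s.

Extrusion cross-section = 0.14 × 0.41, so 0.0574 mm².
Max speed = 9.66 / 0.0574 = 168.29 ≈ 168 mm/s.

168 mm/s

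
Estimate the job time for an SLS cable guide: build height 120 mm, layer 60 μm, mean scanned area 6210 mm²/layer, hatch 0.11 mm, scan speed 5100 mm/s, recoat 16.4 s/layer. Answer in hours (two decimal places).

15.26 hours

Layer count = ceil(120 / 0.06) = 2000.
Per-layer scan distance = 6210 / 0.11 = 56454.5 mm.
Scan time per layer = 56454.5 / 5100 = 11.0695 s.
Per-layer time = 11.0695 + 16.4 = 27.4695 s.
2000 layers × 27.4695 s/layer = 54939 s, i.e. 15.26 hours.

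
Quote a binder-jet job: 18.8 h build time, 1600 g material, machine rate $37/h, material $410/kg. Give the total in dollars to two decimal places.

$1351.60

Machine cost = 37 × 18.8 = $695.60.
Material charge: 410 × 1600/1000 → $656.00.
Total = 695.60 + 656.00 = $1351.60.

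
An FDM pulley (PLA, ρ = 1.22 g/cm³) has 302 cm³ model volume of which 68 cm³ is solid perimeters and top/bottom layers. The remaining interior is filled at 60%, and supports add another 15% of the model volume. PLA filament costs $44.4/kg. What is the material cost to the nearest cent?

$13.74

Volume inside the shell = 302 − 68 = 234 cm³.
Deposited infill: 0.60 × 234 → 140.4 cm³.
Support = 0.15 × 302 = 45.3 cm³.
Total printed volume = 68 + 140.4 + 45.3, so 253.7 cm³.
Mass = 253.7 × 1.22, so 309.514 g.
At $44.4/kg: 309.514/1000 × 44.4 = $13.74.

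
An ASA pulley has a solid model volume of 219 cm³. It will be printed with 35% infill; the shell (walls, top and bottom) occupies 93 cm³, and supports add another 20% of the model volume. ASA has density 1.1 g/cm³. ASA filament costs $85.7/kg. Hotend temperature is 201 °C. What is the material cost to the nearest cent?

Volume inside the shell = 219 − 93, so 126 cm³.
Infill volume: 0.35 × 126 → 44.1 cm³.
Support = 0.20 × 219 = 43.8 cm³.
Total extruded: 93 + 44.1 + 43.8 → 180.9 cm³.
Mass = 180.9 × 1.1 = 198.99 g.
Cost = 198.99 g / 1000 × $85.7/kg = $17.05.

$17.05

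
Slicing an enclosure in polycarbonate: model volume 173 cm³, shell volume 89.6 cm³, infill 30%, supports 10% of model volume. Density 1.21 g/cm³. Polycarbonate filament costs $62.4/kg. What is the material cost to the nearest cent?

$9.96

Infill region: 173 − 89.6 → 83.4 cm³.
Infill volume = 0.30 × 83.4, so 25.02 cm³.
Support = 0.10 × 173 = 17.3 cm³.
Total extruded = 89.6 + 25.02 + 17.3 = 131.92 cm³.
Mass = 131.92 × 1.21 = 159.6232 g.
At $62.4/kg: 159.6232/1000 × 62.4 = $9.96.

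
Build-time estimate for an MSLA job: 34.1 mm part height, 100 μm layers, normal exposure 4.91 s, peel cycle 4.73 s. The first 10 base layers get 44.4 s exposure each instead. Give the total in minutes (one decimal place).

Layers = ⌈34.1/0.1⌉ = 341.
Bottom layers = 10 × (44.4 + 4.73), so 491.3 s.
Normal layers = 331 × (4.91 + 4.73), so 3190.84 s.
Sum: 491.3 + 3190.84 = 3682.14 s → 61.4 minutes.

61.4 minutes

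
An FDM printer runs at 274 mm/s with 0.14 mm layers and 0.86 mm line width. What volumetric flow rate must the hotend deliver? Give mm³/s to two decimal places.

32.99

Extrusion cross-section: 0.14 × 0.86 → 0.1204 mm².
Volumetric flow = 274 × 0.1204 = 32.99 mm³/s.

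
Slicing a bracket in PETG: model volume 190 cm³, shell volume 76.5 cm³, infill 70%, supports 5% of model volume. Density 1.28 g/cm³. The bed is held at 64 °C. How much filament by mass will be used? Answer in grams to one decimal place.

211.8 g

Interior volume = 190 − 76.5 = 113.5 cm³.
Infill deposited: 0.70 × 113.5 → 79.45 cm³.
Support = 0.05 × 190, so 9.5 cm³.
Deposited volume: 76.5 + 79.45 + 9.5 → 165.45 cm³.
Mass = 165.45 × 1.28 = 211.776 g.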